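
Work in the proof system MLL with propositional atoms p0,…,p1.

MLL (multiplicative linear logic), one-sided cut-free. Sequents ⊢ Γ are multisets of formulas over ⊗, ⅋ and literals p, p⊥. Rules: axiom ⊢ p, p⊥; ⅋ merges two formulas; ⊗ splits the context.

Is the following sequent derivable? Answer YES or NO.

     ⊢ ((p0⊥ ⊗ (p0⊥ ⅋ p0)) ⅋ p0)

Derivation trace:
[⅋]  ⊢ ((p0⊥ ⊗ (p0⊥ ⅋ p0)) ⅋ p0)
  [⊗]  ⊢ p0, (p0⊥ ⊗ (p0⊥ ⅋ p0))
    [Ax]  ⊢ p0, p0⊥
    [⅋]  ⊢ (p0⊥ ⅋ p0)
      [Ax]  ⊢ p0, p0⊥

Result: YES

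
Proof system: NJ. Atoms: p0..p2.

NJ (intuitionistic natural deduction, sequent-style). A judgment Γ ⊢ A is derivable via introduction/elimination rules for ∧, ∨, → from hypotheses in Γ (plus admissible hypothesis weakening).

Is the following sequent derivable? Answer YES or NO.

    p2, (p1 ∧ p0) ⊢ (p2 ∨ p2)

Derivation trace:
[Wk] p2, (p1 ∧ p0) ⊢ (p2 ∨ p2)
  [∨I₂] p2 ⊢ (p2 ∨ p2)
    [Ax] p2 ⊢ p2

Result: YES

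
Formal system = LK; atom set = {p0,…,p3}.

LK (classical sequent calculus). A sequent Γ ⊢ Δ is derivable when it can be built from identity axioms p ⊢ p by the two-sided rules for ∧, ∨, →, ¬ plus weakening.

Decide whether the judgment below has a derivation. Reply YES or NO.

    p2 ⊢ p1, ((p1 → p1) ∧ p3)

Enumerate valuations to refute Γ ⊢ Δ:
  v=0000: Γ:[p2=F] Δ:[p1=F, ((p1 → p1) ∧ p3)=F] refutes=False
  v=0001: Γ:[p2=F] Δ:[p1=F, ((p1 → p1) ∧ p3)=T] refutes=False
  v=0010: Γ:[p2=T] Δ:[p1=F, ((p1 → p1) ∧ p3)=F] refutes=True  ← countermodel

Result: NO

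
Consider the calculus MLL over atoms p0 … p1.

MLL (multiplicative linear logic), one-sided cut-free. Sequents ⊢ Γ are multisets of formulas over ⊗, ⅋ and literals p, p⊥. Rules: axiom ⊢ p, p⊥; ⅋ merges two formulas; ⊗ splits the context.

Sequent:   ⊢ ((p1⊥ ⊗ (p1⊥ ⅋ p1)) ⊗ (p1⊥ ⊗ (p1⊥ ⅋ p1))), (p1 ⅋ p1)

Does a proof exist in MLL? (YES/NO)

Derivation trace:
[⅋]  ⊢ ((p1⊥ ⊗ (p1⊥ ⅋ p1)) ⊗ (p1⊥ ⊗ (p1⊥ ⅋ p1))), (p1 ⅋ p1)
  [⊗]  ⊢ p1, p1, ((p1⊥ ⊗ (p1⊥ ⅋ p1)) ⊗ (p1⊥ ⊗ (p1⊥ ⅋ p1)))
    [⊗]  ⊢ p1, (p1⊥ ⊗ (p1⊥ ⅋ p1))
      [Ax]  ⊢ p1, p1⊥
      [⅋]  ⊢ (p1⊥ ⅋ p1)
        [Ax]  ⊢ p1, p1⊥
    [⊗]  ⊢ p1, (p1⊥ ⊗ (p1⊥ ⅋ p1))
      [Ax]  ⊢ p1, p1⊥
      [⅋]  ⊢ (p1⊥ ⅋ p1)
        [Ax]  ⊢ p1, p1⊥

Result: YES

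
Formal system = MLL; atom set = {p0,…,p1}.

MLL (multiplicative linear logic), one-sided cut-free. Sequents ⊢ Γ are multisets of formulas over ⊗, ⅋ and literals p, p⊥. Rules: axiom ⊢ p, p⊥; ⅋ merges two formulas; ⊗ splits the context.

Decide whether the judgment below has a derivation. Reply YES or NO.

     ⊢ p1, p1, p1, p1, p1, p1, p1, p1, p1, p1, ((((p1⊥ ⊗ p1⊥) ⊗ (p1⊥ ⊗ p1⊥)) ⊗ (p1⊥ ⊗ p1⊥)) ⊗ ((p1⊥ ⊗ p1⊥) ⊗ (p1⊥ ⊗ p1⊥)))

Proof tree:
[⊗]  ⊢ p1, p1, p1, p1, p1, p1, p1, p1, p1, p1, ((((p1⊥ ⊗ p1⊥) ⊗ (p1⊥ ⊗ p1⊥)) ⊗ (p1⊥ ⊗ p1⊥)) ⊗ ((p1⊥ ⊗ p1⊥) ⊗ (p1⊥ ⊗ p1⊥)))
  [⊗]  ⊢ p1, p1, p1, p1, p1, p1, (((p1⊥ ⊗ p1⊥) ⊗ (p1⊥ ⊗ p1⊥)) ⊗ (p1⊥ ⊗ p1⊥))
    [⊗]  ⊢ p1, p1, p1, p1, ((p1⊥ ⊗ p1⊥) ⊗ (p1⊥ ⊗ p1⊥))
      [⊗]  ⊢ p1, p1, (p1⊥ ⊗ p1⊥)
        [Ax]  ⊢ p1, p1⊥
        [Ax]  ⊢ p1, p1⊥
      [⊗]  ⊢ p1, p1, (p1⊥ ⊗ p1⊥)
        [Ax]  ⊢ p1, p1⊥
        [Ax]  ⊢ p1, p1⊥
    [⊗]  ⊢ p1, p1, (p1⊥ ⊗ p1⊥)
      [Ax]  ⊢ p1, p1⊥
      [Ax]  ⊢ p1, p1⊥
  [⊗]  ⊢ p1, p1, p1, p1, ((p1⊥ ⊗ p1⊥) ⊗ (p1⊥ ⊗ p1⊥))
    [⊗]  ⊢ p1, p1, (p1⊥ ⊗ p1⊥)
      [Ax]  ⊢ p1, p1⊥
      [Ax]  ⊢ p1, p1⊥
    [⊗]  ⊢ p1, p1, (p1⊥ ⊗ p1⊥)
      [Ax]  ⊢ p1, p1⊥
      [Ax]  ⊢ p1, p1⊥

Result: YES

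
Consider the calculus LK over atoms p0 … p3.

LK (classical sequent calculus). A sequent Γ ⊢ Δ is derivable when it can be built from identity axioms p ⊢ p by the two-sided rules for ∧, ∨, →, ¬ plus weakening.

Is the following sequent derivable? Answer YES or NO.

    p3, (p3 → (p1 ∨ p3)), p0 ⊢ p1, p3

Proof tree:
[WL] p3, (p3 → (p1 ∨ p3)), p0 ⊢ p1, p3
  [→L] p3, (p3 → (p1 ∨ p3)) ⊢ p1, p3
    [Ax] p3 ⊢ p3
    [∨L] (p1 ∨ p3) ⊢ p1, p3
      [Ax] p1 ⊢ p1
      [Ax] p3 ⊢ p3

Result: YES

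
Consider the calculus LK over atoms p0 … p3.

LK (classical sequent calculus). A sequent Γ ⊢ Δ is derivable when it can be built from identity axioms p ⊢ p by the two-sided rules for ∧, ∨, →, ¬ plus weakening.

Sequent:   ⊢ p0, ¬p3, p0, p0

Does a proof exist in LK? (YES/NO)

Truth-table refutation:
  v=0000: Γ:[] Δ:[p0=F, ¬p3=T, p0=F, p0=F] refutes=False
  v=0001: Γ:[] Δ:[p0=F, ¬p3=F, p0=F, p0=F] refutes=True  ← countermodel

Result: NO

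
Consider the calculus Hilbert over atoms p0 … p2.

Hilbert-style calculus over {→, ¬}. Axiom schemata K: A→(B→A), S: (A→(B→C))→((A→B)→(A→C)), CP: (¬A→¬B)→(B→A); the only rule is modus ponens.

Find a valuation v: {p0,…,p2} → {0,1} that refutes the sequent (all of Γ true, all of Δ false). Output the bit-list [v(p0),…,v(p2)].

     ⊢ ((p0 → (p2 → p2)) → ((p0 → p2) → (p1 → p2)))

Enumerate valuations to refute Γ ⊢ Δ:
  v=000: Γ:[] Δ:[((p0 → (p2 → p2)) → ((p0 → p2) → (p1 → p2)))=T] refutes=False
  v=001: Γ:[] Δ:[((p0 → (p2 → p2)) → ((p0 → p2) → (p1 → p2)))=T] refutes=False
  v=010: Γ:[] Δ:[((p0 → (p2 → p2)) → ((p0 → p2) → (p1 → p2)))=F] refutes=True  ← countermodel

Result: [0, 1, 0]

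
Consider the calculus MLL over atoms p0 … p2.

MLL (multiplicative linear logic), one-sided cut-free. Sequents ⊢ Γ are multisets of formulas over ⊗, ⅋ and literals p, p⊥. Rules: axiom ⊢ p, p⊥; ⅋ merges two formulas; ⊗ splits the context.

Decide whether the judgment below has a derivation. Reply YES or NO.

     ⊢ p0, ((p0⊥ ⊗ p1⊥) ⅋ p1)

Proof tree:
[⅋]  ⊢ p0, ((p0⊥ ⊗ p1⊥) ⅋ p1)
  [⊗]  ⊢ p0, p1, (p0⊥ ⊗ p1⊥)
    [Ax]  ⊢ p0, p0⊥
    [Ax]  ⊢ p1, p1⊥

Result: YES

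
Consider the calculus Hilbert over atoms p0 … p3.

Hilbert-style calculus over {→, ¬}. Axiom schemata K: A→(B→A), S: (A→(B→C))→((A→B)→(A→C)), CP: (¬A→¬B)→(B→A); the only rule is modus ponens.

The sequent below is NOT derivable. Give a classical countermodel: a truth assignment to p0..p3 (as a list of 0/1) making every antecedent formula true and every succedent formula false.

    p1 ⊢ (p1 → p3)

Enumerate valuations to refute Γ ⊢ Δ:
  v=0000: Γ:[p1=F] Δ:[(p1 → p3)=T] refutes=False
  v=0001: Γ:[p1=F] Δ:[(p1 → p3)=T] refutes=False
  v=0010: Γ:[p1=F] Δ:[(p1 → p3)=T] refutes=False
  v=0011: Γ:[p1=F] Δ:[(p1 → p3)=T] refutes=False
  v=0100: Γ:[p1=T] Δ:[(p1 → p3)=F] refutes=True  ← countermodel

Result: [0, 1, 0, 0]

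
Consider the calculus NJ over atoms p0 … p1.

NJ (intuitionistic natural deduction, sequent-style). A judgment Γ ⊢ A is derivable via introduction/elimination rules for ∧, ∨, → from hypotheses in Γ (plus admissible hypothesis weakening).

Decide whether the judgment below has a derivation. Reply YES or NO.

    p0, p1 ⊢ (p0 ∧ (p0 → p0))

Derivation (root first):
[Wk] p0, p1 ⊢ (p0 ∧ (p0 → p0))
  [∧I] p0 ⊢ (p0 ∧ (p0 → p0))
    [Ax] p0 ⊢ p0
    [→I]  ⊢ (p0 → p0)
      [Ax] p0 ⊢ p0

Result: YES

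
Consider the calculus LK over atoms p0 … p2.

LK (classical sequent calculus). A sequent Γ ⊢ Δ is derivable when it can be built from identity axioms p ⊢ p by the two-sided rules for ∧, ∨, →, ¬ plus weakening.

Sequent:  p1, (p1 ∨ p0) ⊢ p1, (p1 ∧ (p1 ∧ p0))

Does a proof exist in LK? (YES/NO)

Proof tree:
[∨L] p1, (p1 ∨ p0) ⊢ p1, (p1 ∧ (p1 ∧ p0))
  [Ax] p1 ⊢ p1
  [∧R] p1, p0 ⊢ p1, (p1 ∧ (p1 ∧ p0))
    [WR] p1 ⊢ p1, p1
      [Ax] p1 ⊢ p1
    [∧R] p1, p0 ⊢ (p1 ∧ p0)
      [Ax] p1 ⊢ p1
      [Ax] p0 ⊢ p0

Result: YES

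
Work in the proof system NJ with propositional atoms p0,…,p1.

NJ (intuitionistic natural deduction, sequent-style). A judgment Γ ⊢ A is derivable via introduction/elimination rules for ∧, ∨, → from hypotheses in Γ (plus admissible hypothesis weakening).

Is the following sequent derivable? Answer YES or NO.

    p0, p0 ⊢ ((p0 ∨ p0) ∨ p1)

Proof tree:
[∨I₁] p0, p0 ⊢ ((p0 ∨ p0) ∨ p1)
  [Wk] p0, p0 ⊢ (p0 ∨ p0)
    [∨I₁] p0 ⊢ (p0 ∨ p0)
      [Ax] p0 ⊢ p0

Result: YES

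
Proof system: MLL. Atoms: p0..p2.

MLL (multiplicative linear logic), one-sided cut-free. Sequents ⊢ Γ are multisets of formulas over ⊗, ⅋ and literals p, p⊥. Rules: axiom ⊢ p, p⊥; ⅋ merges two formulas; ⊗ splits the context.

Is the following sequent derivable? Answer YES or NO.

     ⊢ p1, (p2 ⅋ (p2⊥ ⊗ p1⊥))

Derivation trace:
[⅋]  ⊢ p1, (p2 ⅋ (p2⊥ ⊗ p1⊥))
  [⊗]  ⊢ p2, p1, (p2⊥ ⊗ p1⊥)
    [Ax]  ⊢ p2, p2⊥
    [Ax]  ⊢ p1, p1⊥

Result: YES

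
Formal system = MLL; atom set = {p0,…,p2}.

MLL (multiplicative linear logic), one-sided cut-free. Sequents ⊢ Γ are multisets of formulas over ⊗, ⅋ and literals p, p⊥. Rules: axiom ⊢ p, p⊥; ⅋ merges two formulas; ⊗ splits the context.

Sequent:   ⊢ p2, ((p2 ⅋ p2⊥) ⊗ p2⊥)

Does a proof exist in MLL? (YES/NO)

Proof tree:
[⊗]  ⊢ p2, ((p2 ⅋ p2⊥) ⊗ p2⊥)
  [⅋]  ⊢ (p2 ⅋ p2⊥)
    [Ax]  ⊢ p2, p2⊥
  [Ax]  ⊢ p2, p2⊥

Result: YES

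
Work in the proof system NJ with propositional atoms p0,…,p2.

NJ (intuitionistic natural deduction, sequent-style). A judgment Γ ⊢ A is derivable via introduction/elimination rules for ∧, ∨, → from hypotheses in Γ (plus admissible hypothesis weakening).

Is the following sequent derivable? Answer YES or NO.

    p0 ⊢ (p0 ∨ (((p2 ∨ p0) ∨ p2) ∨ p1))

Derivation (root first):
[∨I₂] p0 ⊢ (p0 ∨ (((p2 ∨ p0) ∨ p2) ∨ p1))
  [∨I₁] p0 ⊢ (((p2 ∨ p0) ∨ p2) ∨ p1)
    [∨I₁] p0 ⊢ ((p2 ∨ p0) ∨ p2)
      [∨I₂] p0 ⊢ (p2 ∨ p0)
        [Ax] p0 ⊢ p0

Result: YES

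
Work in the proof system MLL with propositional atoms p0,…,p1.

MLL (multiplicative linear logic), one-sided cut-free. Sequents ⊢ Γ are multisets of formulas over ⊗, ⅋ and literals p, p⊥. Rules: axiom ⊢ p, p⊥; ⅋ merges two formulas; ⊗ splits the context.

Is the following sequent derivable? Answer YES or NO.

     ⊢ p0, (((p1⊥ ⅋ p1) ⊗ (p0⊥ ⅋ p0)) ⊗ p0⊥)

Derivation (root first):
[⊗]  ⊢ p0, (((p1⊥ ⅋ p1) ⊗ (p0⊥ ⅋ p0)) ⊗ p0⊥)
  [⊗]  ⊢ ((p1⊥ ⅋ p1) ⊗ (p0⊥ ⅋ p0))
    [⅋]  ⊢ (p1⊥ ⅋ p1)
      [Ax]  ⊢ p1, p1⊥
    [⅋]  ⊢ (p0⊥ ⅋ p0)
      [Ax]  ⊢ p0, p0⊥
  [Ax]  ⊢ p0, p0⊥

Result: YES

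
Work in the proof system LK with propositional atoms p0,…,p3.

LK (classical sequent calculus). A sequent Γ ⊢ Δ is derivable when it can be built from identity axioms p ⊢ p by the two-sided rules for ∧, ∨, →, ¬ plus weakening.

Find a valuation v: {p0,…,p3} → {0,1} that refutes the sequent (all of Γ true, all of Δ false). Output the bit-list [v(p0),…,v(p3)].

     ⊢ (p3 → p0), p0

Search for a countermodel by truth-table:
  v=0000: Γ:[] Δ:[(p3 → p0)=T, p0=F] refutes=False
  v=0001: Γ:[] Δ:[(p3 → p0)=F, p0=F] refutes=True  ← countermodel

Result: [0, 0, 0, 1]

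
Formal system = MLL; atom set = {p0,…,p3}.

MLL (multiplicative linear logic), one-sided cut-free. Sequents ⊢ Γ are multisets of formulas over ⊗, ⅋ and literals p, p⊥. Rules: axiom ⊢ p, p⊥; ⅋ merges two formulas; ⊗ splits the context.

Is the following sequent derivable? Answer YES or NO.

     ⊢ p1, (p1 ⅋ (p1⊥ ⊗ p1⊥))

Proof tree:
[⅋]  ⊢ p1, (p1 ⅋ (p1⊥ ⊗ p1⊥))
  [⊗]  ⊢ p1, p1, (p1⊥ ⊗ p1⊥)
    [Ax]  ⊢ p1, p1⊥
    [Ax]  ⊢ p1, p1⊥

Result: YES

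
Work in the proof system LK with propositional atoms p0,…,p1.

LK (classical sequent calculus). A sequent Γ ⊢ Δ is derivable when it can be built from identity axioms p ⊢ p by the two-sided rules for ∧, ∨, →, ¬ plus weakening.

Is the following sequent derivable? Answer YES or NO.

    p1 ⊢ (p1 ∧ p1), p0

Derivation trace:
[WR] p1 ⊢ (p1 ∧ p1), p0
  [∧R] p1 ⊢ (p1 ∧ p1)
    [Ax] p1 ⊢ p1
    [Ax] p1 ⊢ p1

Result: YES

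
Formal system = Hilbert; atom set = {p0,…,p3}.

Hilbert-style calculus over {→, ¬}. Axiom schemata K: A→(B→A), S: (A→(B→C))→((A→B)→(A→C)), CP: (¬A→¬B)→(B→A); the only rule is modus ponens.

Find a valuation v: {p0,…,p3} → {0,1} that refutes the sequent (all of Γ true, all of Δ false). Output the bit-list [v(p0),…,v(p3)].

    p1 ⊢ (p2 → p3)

Enumerate valuations to refute Γ ⊢ Δ:
  v=0000: Γ:[p1=F] Δ:[(p2 → p3)=T] refutes=False
  v=0001: Γ:[p1=F] Δ:[(p2 → p3)=T] refutes=False
  v=0010: Γ:[p1=F] Δ:[(p2 → p3)=F] refutes=False
  v=0011: Γ:[p1=F] Δ:[(p2 → p3)=T] refutes=False
  v=0100: Γ:[p1=T] Δ:[(p2 → p3)=T] refutes=False
  v=0101: Γ:[p1=T] Δ:[(p2 → p3)=T] refutes=False
  v=0110: Γ:[p1=T] Δ:[(p2 → p3)=F] refutes=True  ← countermodel

Result: [0, 1, 1, 0]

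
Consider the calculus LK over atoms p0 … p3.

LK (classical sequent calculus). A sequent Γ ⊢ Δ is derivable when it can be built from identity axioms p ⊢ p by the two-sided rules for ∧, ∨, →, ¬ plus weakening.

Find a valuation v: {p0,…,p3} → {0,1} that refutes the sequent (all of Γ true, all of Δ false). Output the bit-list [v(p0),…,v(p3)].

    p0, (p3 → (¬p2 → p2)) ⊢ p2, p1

Search for a countermodel by truth-table:
  v=0000: Γ:[p0=F, (p3 → (¬p2 → p2))=T] Δ:[p2=F, p1=F] refutes=False
  v=0001: Γ:[p0=F, (p3 → (¬p2 → p2))=F] Δ:[p2=F, p1=F] refutes=False
  v=0010: Γ:[p0=F, (p3 → (¬p2 → p2))=T] Δ:[p2=T, p1=F] refutes=False
  v=0011: Γ:[p0=F, (p3 → (¬p2 → p2))=T] Δ:[p2=T, p1=F] refutes=False
  v=0100: Γ:[p0=F, (p3 → (¬p2 → p2))=T] Δ:[p2=F, p1=T] refutes=False
  v=0101: Γ:[p0=F, (p3 → (¬p2 → p2))=F] Δ:[p2=F, p1=T] refutes=False
  v=0110: Γ:[p0=F, (p3 → (¬p2 → p2))=T] Δ:[p2=T, p1=T] refutes=False
  v=0111: Γ:[p0=F, (p3 → (¬p2 → p2))=T] Δ:[p2=T, p1=T] refutes=False
  v=1000: Γ:[p0=T, (p3 → (¬p2 → p2))=T] Δ:[p2=F, p1=F] refutes=True  ← countermodel

Result: [1, 0, 0, 0]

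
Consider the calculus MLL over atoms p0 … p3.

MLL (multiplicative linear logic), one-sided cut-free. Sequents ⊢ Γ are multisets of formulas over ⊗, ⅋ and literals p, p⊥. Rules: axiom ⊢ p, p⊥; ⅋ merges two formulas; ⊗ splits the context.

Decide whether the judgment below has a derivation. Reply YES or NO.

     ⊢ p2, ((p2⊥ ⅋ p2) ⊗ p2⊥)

Proof tree:
[⊗]  ⊢ p2, ((p2⊥ ⅋ p2) ⊗ p2⊥)
  [⅋]  ⊢ (p2⊥ ⅋ p2)
    [Ax]  ⊢ p2, p2⊥
  [Ax]  ⊢ p2, p2⊥

Result: YES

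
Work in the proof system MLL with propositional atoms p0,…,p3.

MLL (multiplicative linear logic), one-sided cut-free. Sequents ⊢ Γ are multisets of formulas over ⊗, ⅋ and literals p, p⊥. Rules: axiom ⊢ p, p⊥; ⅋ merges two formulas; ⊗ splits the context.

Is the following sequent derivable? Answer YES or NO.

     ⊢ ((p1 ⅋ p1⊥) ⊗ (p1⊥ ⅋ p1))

Derivation trace:
[⊗]  ⊢ ((p1 ⅋ p1⊥) ⊗ (p1⊥ ⅋ p1))
  [⅋]  ⊢ (p1 ⅋ p1⊥)
    [Ax]  ⊢ p1, p1⊥
  [⅋]  ⊢ (p1⊥ ⅋ p1)
    [Ax]  ⊢ p1, p1⊥

Result: YES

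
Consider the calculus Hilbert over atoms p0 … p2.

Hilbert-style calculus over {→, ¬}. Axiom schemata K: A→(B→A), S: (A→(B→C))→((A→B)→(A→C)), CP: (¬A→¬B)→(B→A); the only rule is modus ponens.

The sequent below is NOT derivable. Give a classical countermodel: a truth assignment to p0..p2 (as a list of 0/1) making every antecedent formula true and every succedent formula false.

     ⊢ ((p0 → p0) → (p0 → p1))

Enumerate valuations to refute Γ ⊢ Δ:
  v=000: Γ:[] Δ:[((p0 → p0) → (p0 → p1))=T] refutes=False
  v=001: Γ:[] Δ:[((p0 → p0) → (p0 → p1))=T] refutes=False
  v=010: Γ:[] Δ:[((p0 → p0) → (p0 → p1))=T] refutes=False
  v=011: Γ:[] Δ:[((p0 → p0) → (p0 → p1))=T] refutes=False
  v=100: Γ:[] Δ:[((p0 → p0) → (p0 → p1))=F] refutes=True  ← countermodel

Result: [1, 0, 0]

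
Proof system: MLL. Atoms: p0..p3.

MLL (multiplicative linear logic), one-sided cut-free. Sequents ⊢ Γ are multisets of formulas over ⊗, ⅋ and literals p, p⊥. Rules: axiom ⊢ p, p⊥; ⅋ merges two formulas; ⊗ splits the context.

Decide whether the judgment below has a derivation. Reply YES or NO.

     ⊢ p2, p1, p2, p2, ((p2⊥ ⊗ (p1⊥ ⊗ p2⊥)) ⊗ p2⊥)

Proof tree:
[⊗]  ⊢ p2, p1, p2, p2, ((p2⊥ ⊗ (p1⊥ ⊗ p2⊥)) ⊗ p2⊥)
  [⊗]  ⊢ p2, p1, p2, (p2⊥ ⊗ (p1⊥ ⊗ p2⊥))
    [Ax]  ⊢ p2, p2⊥
    [⊗]  ⊢ p1, p2, (p1⊥ ⊗ p2⊥)
      [Ax]  ⊢ p1, p1⊥
      [Ax]  ⊢ p2, p2⊥
  [Ax]  ⊢ p2, p2⊥

Result: YES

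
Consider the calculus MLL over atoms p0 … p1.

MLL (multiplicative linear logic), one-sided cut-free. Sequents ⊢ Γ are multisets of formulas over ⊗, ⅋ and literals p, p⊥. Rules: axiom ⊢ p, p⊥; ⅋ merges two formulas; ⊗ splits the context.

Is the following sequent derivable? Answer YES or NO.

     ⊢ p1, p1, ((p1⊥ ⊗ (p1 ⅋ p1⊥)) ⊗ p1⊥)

Proof tree:
[⊗]  ⊢ p1, p1, ((p1⊥ ⊗ (p1 ⅋ p1⊥)) ⊗ p1⊥)
  [⊗]  ⊢ p1, (p1⊥ ⊗ (p1 ⅋ p1⊥))
    [Ax]  ⊢ p1, p1⊥
    [⅋]  ⊢ (p1 ⅋ p1⊥)
      [Ax]  ⊢ p1, p1⊥
  [Ax]  ⊢ p1, p1⊥

Result: YES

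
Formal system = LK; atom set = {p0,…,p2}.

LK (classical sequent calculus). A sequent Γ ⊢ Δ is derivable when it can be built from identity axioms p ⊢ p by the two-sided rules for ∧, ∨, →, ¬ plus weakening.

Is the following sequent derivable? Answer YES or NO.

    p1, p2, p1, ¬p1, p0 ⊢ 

Derivation trace:
[WL] p1, p2, p1, ¬p1, p0 ⊢ 
  [¬L] p1, p2, p1, ¬p1 ⊢ 
    [WL] p1, p2, p1 ⊢ p1
      [WL] p1, p2 ⊢ p1
        [Ax] p1 ⊢ p1

Result: YES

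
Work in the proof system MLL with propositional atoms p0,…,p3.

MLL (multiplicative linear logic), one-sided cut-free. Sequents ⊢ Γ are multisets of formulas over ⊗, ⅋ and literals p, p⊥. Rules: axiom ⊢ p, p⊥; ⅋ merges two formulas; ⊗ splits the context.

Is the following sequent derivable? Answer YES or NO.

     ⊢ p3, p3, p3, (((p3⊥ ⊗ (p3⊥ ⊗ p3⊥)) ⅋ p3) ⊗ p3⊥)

Derivation trace:
[⊗]  ⊢ p3, p3, p3, (((p3⊥ ⊗ (p3⊥ ⊗ p3⊥)) ⅋ p3) ⊗ p3⊥)
  [⅋]  ⊢ p3, p3, ((p3⊥ ⊗ (p3⊥ ⊗ p3⊥)) ⅋ p3)
    [⊗]  ⊢ p3, p3, p3, (p3⊥ ⊗ (p3⊥ ⊗ p3⊥))
      [Ax]  ⊢ p3, p3⊥
      [⊗]  ⊢ p3, p3, (p3⊥ ⊗ p3⊥)
        [Ax]  ⊢ p3, p3⊥
        [Ax]  ⊢ p3, p3⊥
  [Ax]  ⊢ p3, p3⊥

Result: YES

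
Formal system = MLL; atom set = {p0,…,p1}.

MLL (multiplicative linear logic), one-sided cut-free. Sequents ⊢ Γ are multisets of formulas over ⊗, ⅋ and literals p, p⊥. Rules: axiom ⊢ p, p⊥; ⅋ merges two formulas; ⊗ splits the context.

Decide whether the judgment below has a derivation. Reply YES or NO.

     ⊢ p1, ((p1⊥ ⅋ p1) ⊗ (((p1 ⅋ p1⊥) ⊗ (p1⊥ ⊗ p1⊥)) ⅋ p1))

Derivation trace:
[⊗]  ⊢ p1, ((p1⊥ ⅋ p1) ⊗ (((p1 ⅋ p1⊥) ⊗ (p1⊥ ⊗ p1⊥)) ⅋ p1))
  [⅋]  ⊢ (p1⊥ ⅋ p1)
    [Ax]  ⊢ p1, p1⊥
  [⅋]  ⊢ p1, (((p1 ⅋ p1⊥) ⊗ (p1⊥ ⊗ p1⊥)) ⅋ p1)
    [⊗]  ⊢ p1, p1, ((p1 ⅋ p1⊥) ⊗ (p1⊥ ⊗ p1⊥))
      [⅋]  ⊢ (p1 ⅋ p1⊥)
        [Ax]  ⊢ p1, p1⊥
      [⊗]  ⊢ p1, p1, (p1⊥ ⊗ p1⊥)
        [Ax]  ⊢ p1, p1⊥
        [Ax]  ⊢ p1, p1⊥

Result: YES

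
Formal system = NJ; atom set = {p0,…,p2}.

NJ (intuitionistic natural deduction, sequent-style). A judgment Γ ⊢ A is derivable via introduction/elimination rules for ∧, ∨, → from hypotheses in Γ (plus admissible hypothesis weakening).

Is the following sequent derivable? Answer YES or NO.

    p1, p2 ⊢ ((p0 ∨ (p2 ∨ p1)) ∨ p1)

Proof tree:
[∨I₁] p1, p2 ⊢ ((p0 ∨ (p2 ∨ p1)) ∨ p1)
  [∨I₂] p1, p2 ⊢ (p0 ∨ (p2 ∨ p1))
    [Wk] p1, p2 ⊢ (p2 ∨ p1)
      [∨I₂] p1 ⊢ (p2 ∨ p1)
        [Ax] p1 ⊢ p1

Result: YES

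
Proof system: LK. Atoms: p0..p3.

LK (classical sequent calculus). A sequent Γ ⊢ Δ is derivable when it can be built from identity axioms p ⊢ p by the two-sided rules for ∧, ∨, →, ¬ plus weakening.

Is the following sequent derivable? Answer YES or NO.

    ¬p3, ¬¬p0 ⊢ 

Search for a countermodel by truth-table:
  v=0000: Γ:[¬p3=T, ¬¬p0=F] Δ:[] refutes=False
  v=0001: Γ:[¬p3=F, ¬¬p0=F] Δ:[] refutes=False
  v=0010: Γ:[¬p3=T, ¬¬p0=F] Δ:[] refutes=False
  v=0011: Γ:[¬p3=F, ¬¬p0=F] Δ:[] refutes=False
  v=0100: Γ:[¬p3=T, ¬¬p0=F] Δ:[] refutes=False
  v=0101: Γ:[¬p3=F, ¬¬p0=F] Δ:[] refutes=False
  v=0110: Γ:[¬p3=T, ¬¬p0=F] Δ:[] refutes=False
  v=0111: Γ:[¬p3=F, ¬¬p0=F] Δ:[] refutes=False
  v=1000: Γ:[¬p3=T, ¬¬p0=T] Δ:[] refutes=True  ← countermodel

Result: NO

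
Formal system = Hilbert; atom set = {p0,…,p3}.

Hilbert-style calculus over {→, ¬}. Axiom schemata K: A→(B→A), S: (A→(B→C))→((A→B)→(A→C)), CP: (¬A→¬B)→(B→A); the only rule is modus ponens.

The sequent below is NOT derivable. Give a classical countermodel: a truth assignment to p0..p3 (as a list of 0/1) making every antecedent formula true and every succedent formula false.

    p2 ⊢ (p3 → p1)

Search for a countermodel by truth-table:
  v=0000: Γ:[p2=F] Δ:[(p3 → p1)=T] refutes=False
  v=0001: Γ:[p2=F] Δ:[(p3 → p1)=F] refutes=False
  v=0010: Γ:[p2=T] Δ:[(p3 → p1)=T] refutes=False
  v=0011: Γ:[p2=T] Δ:[(p3 → p1)=F] refutes=True  ← countermodel

Result: [0, 0, 1, 1]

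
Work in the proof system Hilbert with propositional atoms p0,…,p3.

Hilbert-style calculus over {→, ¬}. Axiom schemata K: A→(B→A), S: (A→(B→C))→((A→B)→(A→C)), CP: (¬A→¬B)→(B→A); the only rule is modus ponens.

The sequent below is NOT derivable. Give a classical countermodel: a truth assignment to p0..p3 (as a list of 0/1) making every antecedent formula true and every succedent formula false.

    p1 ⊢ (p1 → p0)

Truth-table refutation:
  v=0000: Γ:[p1=F] Δ:[(p1 → p0)=T] refutes=False
  v=0001: Γ:[p1=F] Δ:[(p1 → p0)=T] refutes=False
  v=0010: Γ:[p1=F] Δ:[(p1 → p0)=T] refutes=False
  v=0011: Γ:[p1=F] Δ:[(p1 → p0)=T] refutes=False
  v=0100: Γ:[p1=T] Δ:[(p1 → p0)=F] refutes=True  ← countermodel

Result: [0, 1, 0, 0]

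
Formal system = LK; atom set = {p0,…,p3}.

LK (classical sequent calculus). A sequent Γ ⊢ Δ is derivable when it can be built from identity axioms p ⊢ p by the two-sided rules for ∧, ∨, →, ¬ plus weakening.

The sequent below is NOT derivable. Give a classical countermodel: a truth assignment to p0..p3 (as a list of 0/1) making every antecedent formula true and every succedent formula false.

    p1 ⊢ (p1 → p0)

Search for a countermodel by truth-table:
  v=0000: Γ:[p1=F] Δ:[(p1 → p0)=T] refutes=False
  v=0001: Γ:[p1=F] Δ:[(p1 → p0)=T] refutes=False
  v=0010: Γ:[p1=F] Δ:[(p1 → p0)=T] refutes=False
  v=0011: Γ:[p1=F] Δ:[(p1 → p0)=T] refutes=False
  v=0100: Γ:[p1=T] Δ:[(p1 → p0)=F] refutes=True  ← countermodel

Result: [0, 1, 0, 0]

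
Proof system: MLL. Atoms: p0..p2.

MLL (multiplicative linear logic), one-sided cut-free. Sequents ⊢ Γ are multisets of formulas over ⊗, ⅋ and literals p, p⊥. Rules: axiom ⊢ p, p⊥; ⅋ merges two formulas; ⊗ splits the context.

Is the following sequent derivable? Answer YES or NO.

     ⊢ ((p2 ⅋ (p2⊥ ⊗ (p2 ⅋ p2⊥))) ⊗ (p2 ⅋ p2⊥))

Proof tree:
[⊗]  ⊢ ((p2 ⅋ (p2⊥ ⊗ (p2 ⅋ p2⊥))) ⊗ (p2 ⅋ p2⊥))
  [⅋]  ⊢ (p2 ⅋ (p2⊥ ⊗ (p2 ⅋ p2⊥)))
    [⊗]  ⊢ p2, (p2⊥ ⊗ (p2 ⅋ p2⊥))
      [Ax]  ⊢ p2, p2⊥
      [⅋]  ⊢ (p2 ⅋ p2⊥)
        [Ax]  ⊢ p2, p2⊥
  [⅋]  ⊢ (p2 ⅋ p2⊥)
    [Ax]  ⊢ p2, p2⊥

Result: YES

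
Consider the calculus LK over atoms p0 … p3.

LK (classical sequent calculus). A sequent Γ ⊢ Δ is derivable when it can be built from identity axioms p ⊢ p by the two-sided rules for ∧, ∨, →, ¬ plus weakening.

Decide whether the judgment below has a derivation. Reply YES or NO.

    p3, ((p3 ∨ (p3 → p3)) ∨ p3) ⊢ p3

Derivation trace:
[∨L] p3, ((p3 ∨ (p3 → p3)) ∨ p3) ⊢ p3
  [∨L] p3, (p3 ∨ (p3 → p3)) ⊢ p3
    [Ax] p3 ⊢ p3
    [→L] p3, (p3 → p3) ⊢ p3
      [Ax] p3 ⊢ p3
      [Ax] p3 ⊢ p3
  [Ax] p3 ⊢ p3

Result: YES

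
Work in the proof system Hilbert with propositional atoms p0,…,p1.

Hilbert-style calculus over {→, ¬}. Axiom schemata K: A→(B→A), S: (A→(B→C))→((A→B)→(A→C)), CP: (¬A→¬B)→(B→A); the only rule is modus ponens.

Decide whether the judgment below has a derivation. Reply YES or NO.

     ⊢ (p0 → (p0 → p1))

Search for a countermodel by truth-table:
  v=00: Γ:[] Δ:[(p0 → (p0 → p1))=T] refutes=False
  v=01: Γ:[] Δ:[(p0 → (p0 → p1))=T] refutes=False
  v=10: Γ:[] Δ:[(p0 → (p0 → p1))=F] refutes=True  ← countermodel

Result: NO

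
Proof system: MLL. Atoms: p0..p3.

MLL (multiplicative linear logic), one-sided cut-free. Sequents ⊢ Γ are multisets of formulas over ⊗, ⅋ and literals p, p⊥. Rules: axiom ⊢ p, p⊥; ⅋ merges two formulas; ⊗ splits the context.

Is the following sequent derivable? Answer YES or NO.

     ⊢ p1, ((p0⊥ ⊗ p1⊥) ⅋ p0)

Derivation trace:
[⅋]  ⊢ p1, ((p0⊥ ⊗ p1⊥) ⅋ p0)
  [⊗]  ⊢ p0, p1, (p0⊥ ⊗ p1⊥)
    [Ax]  ⊢ p0, p0⊥
    [Ax]  ⊢ p1, p1⊥

Result: YES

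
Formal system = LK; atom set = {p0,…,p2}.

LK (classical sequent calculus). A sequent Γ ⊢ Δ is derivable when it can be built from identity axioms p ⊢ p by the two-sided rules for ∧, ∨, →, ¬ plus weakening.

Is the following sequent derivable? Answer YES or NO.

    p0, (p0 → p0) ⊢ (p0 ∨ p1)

Derivation (root first):
[∨R] p0, (p0 → p0) ⊢ (p0 ∨ p1)
  [→L] p0, (p0 → p0) ⊢ p1, p0
    [Ax] p0 ⊢ p0
    [WR] p0 ⊢ p0, p1
      [Ax] p0 ⊢ p0

Result: YES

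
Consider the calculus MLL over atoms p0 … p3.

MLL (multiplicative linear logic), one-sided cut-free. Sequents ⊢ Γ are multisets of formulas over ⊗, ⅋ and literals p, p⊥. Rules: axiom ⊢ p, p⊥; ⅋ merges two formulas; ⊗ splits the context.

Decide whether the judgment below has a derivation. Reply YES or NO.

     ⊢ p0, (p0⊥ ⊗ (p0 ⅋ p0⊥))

Proof tree:
[⊗]  ⊢ p0, (p0⊥ ⊗ (p0 ⅋ p0⊥))
  [Ax]  ⊢ p0, p0⊥
  [⅋]  ⊢ (p0 ⅋ p0⊥)
    [Ax]  ⊢ p0, p0⊥

Result: YES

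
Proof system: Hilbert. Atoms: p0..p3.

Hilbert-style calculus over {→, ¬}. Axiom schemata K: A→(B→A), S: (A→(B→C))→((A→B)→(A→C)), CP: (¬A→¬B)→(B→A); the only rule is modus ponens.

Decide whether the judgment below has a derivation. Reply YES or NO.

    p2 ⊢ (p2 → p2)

Derivation (root first):
[MP] p2 ⊢ (p2 → p2)
  [K]  ⊢ (p2 → (p2 → p2))
  [MP] p2 ⊢ p2
    [MP] p2 ⊢ (p2 → p2)
      [K]  ⊢ (p2 → (p2 → p2))
      [Hyp] p2 ⊢ p2
    [Hyp] p2 ⊢ p2

Result: YES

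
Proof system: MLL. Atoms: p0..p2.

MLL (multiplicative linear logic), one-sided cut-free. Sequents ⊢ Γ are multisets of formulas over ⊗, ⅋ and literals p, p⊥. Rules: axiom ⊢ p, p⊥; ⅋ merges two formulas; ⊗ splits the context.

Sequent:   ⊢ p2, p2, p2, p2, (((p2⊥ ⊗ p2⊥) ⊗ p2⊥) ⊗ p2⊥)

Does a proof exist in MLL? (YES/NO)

Proof tree:
[⊗]  ⊢ p2, p2, p2, p2, (((p2⊥ ⊗ p2⊥) ⊗ p2⊥) ⊗ p2⊥)
  [⊗]  ⊢ p2, p2, p2, ((p2⊥ ⊗ p2⊥) ⊗ p2⊥)
    [⊗]  ⊢ p2, p2, (p2⊥ ⊗ p2⊥)
      [Ax]  ⊢ p2, p2⊥
      [Ax]  ⊢ p2, p2⊥
    [Ax]  ⊢ p2, p2⊥
  [Ax]  ⊢ p2, p2⊥

Result: YES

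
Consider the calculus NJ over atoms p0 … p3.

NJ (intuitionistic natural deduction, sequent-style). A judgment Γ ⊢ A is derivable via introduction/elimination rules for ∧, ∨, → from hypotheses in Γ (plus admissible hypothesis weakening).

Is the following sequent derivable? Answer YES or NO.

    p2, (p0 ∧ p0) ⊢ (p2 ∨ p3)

Derivation (root first):
[∨I₁] p2, (p0 ∧ p0) ⊢ (p2 ∨ p3)
  [Wk] p2, (p0 ∧ p0) ⊢ p2
    [Ax] p2 ⊢ p2

Result: YES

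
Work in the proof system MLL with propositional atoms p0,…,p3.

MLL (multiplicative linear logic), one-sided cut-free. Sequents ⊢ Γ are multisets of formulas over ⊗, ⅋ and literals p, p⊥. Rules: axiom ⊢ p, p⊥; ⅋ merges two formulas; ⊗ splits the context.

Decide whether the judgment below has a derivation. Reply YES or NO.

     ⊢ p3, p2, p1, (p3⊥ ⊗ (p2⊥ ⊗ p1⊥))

Proof tree:
[⊗]  ⊢ p3, p2, p1, (p3⊥ ⊗ (p2⊥ ⊗ p1⊥))
  [Ax]  ⊢ p3, p3⊥
  [⊗]  ⊢ p2, p1, (p2⊥ ⊗ p1⊥)
    [Ax]  ⊢ p2, p2⊥
    [Ax]  ⊢ p1, p1⊥

Result: YES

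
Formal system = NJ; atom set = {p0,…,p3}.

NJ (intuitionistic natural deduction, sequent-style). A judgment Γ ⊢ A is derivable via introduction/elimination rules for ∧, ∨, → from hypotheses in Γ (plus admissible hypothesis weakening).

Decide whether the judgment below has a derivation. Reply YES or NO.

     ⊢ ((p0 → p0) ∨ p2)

Derivation (root first):
[∨I₁]  ⊢ ((p0 → p0) ∨ p2)
  [→I]  ⊢ (p0 → p0)
    [Ax] p0 ⊢ p0

Result: YES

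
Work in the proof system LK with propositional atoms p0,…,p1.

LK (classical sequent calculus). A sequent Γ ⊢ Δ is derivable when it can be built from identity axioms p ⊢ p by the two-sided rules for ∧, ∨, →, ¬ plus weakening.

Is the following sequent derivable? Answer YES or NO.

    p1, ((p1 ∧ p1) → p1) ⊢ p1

Proof tree:
[→L] p1, ((p1 ∧ p1) → p1) ⊢ p1
  [∧R] p1 ⊢ (p1 ∧ p1)
    [Ax] p1 ⊢ p1
    [Ax] p1 ⊢ p1
  [Ax] p1 ⊢ p1

Result: YES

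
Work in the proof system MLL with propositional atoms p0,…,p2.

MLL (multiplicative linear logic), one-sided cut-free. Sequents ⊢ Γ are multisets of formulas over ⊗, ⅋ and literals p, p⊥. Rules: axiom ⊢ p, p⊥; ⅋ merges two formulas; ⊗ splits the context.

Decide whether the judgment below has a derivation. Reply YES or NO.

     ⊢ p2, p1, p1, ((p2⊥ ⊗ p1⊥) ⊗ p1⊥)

Proof tree:
[⊗]  ⊢ p2, p1, p1, ((p2⊥ ⊗ p1⊥) ⊗ p1⊥)
  [⊗]  ⊢ p2, p1, (p2⊥ ⊗ p1⊥)
    [Ax]  ⊢ p2, p2⊥
    [Ax]  ⊢ p1, p1⊥
  [Ax]  ⊢ p1, p1⊥

Result: YES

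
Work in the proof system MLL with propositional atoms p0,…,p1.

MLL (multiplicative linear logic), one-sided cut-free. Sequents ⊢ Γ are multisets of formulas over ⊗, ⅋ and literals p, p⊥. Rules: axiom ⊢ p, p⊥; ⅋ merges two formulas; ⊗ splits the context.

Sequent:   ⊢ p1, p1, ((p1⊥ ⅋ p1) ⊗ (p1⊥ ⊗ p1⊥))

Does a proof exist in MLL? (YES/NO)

Derivation (root first):
[⊗]  ⊢ p1, p1, ((p1⊥ ⅋ p1) ⊗ (p1⊥ ⊗ p1⊥))
  [⅋]  ⊢ (p1⊥ ⅋ p1)
    [Ax]  ⊢ p1, p1⊥
  [⊗]  ⊢ p1, p1, (p1⊥ ⊗ p1⊥)
    [Ax]  ⊢ p1, p1⊥
    [Ax]  ⊢ p1, p1⊥

Result: YES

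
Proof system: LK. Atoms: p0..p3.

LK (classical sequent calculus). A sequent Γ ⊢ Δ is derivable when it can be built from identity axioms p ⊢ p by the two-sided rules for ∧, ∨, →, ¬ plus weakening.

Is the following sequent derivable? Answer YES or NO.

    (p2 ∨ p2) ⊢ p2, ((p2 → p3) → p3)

Derivation trace:
[∨L] (p2 ∨ p2) ⊢ p2, ((p2 → p3) → p3)
  [→R] p2 ⊢ ((p2 → p3) → p3)
    [→L] p2, (p2 → p3) ⊢ p3
      [Ax] p2 ⊢ p2
      [Ax] p3 ⊢ p3
  [Ax] p2 ⊢ p2

Result: YES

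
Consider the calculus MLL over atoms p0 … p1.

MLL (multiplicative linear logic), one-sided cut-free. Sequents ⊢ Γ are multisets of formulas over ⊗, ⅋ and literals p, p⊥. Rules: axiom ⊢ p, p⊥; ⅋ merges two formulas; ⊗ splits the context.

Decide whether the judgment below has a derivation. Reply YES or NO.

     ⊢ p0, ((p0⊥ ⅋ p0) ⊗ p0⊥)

Derivation (root first):
[⊗]  ⊢ p0, ((p0⊥ ⅋ p0) ⊗ p0⊥)
  [⅋]  ⊢ (p0⊥ ⅋ p0)
    [Ax]  ⊢ p0, p0⊥
  [Ax]  ⊢ p0, p0⊥

Result: YES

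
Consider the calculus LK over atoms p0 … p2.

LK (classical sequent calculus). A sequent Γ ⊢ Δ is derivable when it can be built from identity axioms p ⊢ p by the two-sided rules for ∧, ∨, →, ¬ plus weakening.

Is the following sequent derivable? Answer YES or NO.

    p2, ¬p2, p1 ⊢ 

Derivation (root first):
[WL] p2, ¬p2, p1 ⊢ 
  [¬L] p2, ¬p2 ⊢ 
    [Ax] p2 ⊢ p2

Result: YES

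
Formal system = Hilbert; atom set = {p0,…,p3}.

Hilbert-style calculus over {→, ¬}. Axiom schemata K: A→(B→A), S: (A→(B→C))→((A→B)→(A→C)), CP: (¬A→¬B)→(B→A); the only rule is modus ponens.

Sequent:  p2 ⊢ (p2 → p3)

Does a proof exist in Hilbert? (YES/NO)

Enumerate valuations to refute Γ ⊢ Δ:
  v=0000: Γ:[p2=F] Δ:[(p2 → p3)=T] refutes=False
  v=0001: Γ:[p2=F] Δ:[(p2 → p3)=T] refutes=False
  v=0010: Γ:[p2=T] Δ:[(p2 → p3)=F] refutes=True  ← countermodel

Result: NO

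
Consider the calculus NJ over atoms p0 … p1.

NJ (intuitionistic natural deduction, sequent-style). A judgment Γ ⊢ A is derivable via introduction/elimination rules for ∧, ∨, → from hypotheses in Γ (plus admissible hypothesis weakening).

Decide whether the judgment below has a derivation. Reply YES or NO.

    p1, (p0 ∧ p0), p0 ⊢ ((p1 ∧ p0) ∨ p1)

Derivation trace:
[∨I₁] p1, (p0 ∧ p0), p0 ⊢ ((p1 ∧ p0) ∨ p1)
  [∧I] p1, (p0 ∧ p0), p0 ⊢ (p1 ∧ p0)
    [Wk] p1, (p0 ∧ p0) ⊢ p1
      [Ax] p1 ⊢ p1
    [Ax] p0 ⊢ p0

Result: YES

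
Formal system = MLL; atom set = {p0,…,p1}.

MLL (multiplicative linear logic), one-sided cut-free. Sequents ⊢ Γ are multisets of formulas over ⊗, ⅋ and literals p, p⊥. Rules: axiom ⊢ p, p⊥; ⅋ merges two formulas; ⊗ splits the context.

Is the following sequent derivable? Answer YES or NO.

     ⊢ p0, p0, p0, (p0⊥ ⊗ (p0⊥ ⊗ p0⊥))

Derivation (root first):
[⊗]  ⊢ p0, p0, p0, (p0⊥ ⊗ (p0⊥ ⊗ p0⊥))
  [Ax]  ⊢ p0, p0⊥
  [⊗]  ⊢ p0, p0, (p0⊥ ⊗ p0⊥)
    [Ax]  ⊢ p0, p0⊥
    [Ax]  ⊢ p0, p0⊥

Result: YES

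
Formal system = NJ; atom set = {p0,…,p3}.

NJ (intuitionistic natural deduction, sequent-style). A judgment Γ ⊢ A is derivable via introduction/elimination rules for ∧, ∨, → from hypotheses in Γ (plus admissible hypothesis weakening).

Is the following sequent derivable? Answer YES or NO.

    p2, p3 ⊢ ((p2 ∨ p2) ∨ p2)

Derivation (root first):
[∨I₁] p2, p3 ⊢ ((p2 ∨ p2) ∨ p2)
  [Wk] p2, p3 ⊢ (p2 ∨ p2)
    [∨I₂] p2 ⊢ (p2 ∨ p2)
      [Ax] p2 ⊢ p2

Result: YES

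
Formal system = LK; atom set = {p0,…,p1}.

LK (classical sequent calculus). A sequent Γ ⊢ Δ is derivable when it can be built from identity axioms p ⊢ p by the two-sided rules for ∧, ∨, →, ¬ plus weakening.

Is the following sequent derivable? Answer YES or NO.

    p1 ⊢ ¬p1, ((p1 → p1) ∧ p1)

Derivation (root first):
[∧R] p1 ⊢ ¬p1, ((p1 → p1) ∧ p1)
  [→R]  ⊢ ¬p1, (p1 → p1)
    [WL] p1 ⊢ p1, ¬p1
      [¬R]  ⊢ p1, ¬p1
        [Ax] p1 ⊢ p1
  [Ax] p1 ⊢ p1

Result: YES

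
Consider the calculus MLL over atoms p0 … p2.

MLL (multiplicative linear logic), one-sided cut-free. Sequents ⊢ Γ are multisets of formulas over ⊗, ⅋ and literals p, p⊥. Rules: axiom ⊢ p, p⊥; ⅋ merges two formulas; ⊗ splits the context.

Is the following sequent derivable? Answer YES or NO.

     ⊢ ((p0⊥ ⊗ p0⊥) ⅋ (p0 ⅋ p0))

Derivation trace:
[⅋]  ⊢ ((p0⊥ ⊗ p0⊥) ⅋ (p0 ⅋ p0))
  [⅋]  ⊢ (p0⊥ ⊗ p0⊥), (p0 ⅋ p0)
    [⊗]  ⊢ p0, p0, (p0⊥ ⊗ p0⊥)
      [Ax]  ⊢ p0, p0⊥
      [Ax]  ⊢ p0, p0⊥

Result: YES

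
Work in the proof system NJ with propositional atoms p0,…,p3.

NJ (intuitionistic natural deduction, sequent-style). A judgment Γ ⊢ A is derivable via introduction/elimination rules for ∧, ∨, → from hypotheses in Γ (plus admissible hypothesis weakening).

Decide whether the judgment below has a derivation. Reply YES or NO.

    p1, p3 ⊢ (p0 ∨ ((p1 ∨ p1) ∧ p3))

Proof tree:
[∨I₂] p1, p3 ⊢ (p0 ∨ ((p1 ∨ p1) ∧ p3))
  [∧I] p1, p3 ⊢ ((p1 ∨ p1) ∧ p3)
    [∨I₂] p1 ⊢ (p1 ∨ p1)
      [Ax] p1 ⊢ p1
    [Ax] p3 ⊢ p3

Result: YES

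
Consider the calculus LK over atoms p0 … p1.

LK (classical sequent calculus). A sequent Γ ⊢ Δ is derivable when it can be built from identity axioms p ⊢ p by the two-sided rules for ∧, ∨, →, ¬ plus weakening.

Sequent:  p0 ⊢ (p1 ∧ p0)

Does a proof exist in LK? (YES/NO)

Enumerate valuations to refute Γ ⊢ Δ:
  v=00: Γ:[p0=F] Δ:[(p1 ∧ p0)=F] refutes=False
  v=01: Γ:[p0=F] Δ:[(p1 ∧ p0)=F] refutes=False
  v=10: Γ:[p0=T] Δ:[(p1 ∧ p0)=F] refutes=True  ← countermodel

Result: NO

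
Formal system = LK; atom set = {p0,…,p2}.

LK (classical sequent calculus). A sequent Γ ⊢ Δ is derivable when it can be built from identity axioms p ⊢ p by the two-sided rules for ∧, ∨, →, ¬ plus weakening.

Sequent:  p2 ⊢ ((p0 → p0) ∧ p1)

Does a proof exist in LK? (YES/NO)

Truth-table refutation:
  v=000: Γ:[p2=F] Δ:[((p0 → p0) ∧ p1)=F] refutes=False
  v=001: Γ:[p2=T] Δ:[((p0 → p0) ∧ p1)=F] refutes=True  ← countermodel

Result: NO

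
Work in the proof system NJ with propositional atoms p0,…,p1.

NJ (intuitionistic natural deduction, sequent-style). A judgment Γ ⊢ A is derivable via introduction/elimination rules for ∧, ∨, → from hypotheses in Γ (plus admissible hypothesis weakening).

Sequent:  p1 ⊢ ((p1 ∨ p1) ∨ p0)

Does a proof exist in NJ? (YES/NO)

Derivation (root first):
[∨I₁] p1 ⊢ ((p1 ∨ p1) ∨ p0)
  [∨I₂] p1 ⊢ (p1 ∨ p1)
    [Ax] p1 ⊢ p1

Result: YES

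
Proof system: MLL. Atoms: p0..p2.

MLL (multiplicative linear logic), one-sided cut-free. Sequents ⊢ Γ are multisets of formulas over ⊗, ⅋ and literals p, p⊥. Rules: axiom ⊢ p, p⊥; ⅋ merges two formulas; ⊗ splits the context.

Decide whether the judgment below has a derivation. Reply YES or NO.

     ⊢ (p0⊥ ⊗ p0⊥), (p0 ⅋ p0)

Proof tree:
[⅋]  ⊢ (p0⊥ ⊗ p0⊥), (p0 ⅋ p0)
  [⊗]  ⊢ p0, p0, (p0⊥ ⊗ p0⊥)
    [Ax]  ⊢ p0, p0⊥
    [Ax]  ⊢ p0, p0⊥

Result: YES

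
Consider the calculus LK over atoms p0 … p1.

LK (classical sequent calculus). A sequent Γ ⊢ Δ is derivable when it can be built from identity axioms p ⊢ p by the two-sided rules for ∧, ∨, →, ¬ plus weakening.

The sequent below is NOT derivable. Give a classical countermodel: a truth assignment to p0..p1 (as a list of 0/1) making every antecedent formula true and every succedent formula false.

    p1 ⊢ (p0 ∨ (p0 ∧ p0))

Enumerate valuations to refute Γ ⊢ Δ:
  v=00: Γ:[p1=F] Δ:[(p0 ∨ (p0 ∧ p0))=F] refutes=False
  v=01: Γ:[p1=T] Δ:[(p0 ∨ (p0 ∧ p0))=F] refutes=True  ← countermodel

Result: [0, 1]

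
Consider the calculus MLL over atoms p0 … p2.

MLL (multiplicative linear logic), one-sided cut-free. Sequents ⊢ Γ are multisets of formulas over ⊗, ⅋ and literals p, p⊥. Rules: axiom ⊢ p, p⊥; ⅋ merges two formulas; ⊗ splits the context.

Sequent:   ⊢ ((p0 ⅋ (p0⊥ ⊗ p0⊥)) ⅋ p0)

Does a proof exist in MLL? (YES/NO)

Proof tree:
[⅋]  ⊢ ((p0 ⅋ (p0⊥ ⊗ p0⊥)) ⅋ p0)
  [⅋]  ⊢ p0, (p0 ⅋ (p0⊥ ⊗ p0⊥))
    [⊗]  ⊢ p0, p0, (p0⊥ ⊗ p0⊥)
      [Ax]  ⊢ p0, p0⊥
      [Ax]  ⊢ p0, p0⊥

Result: YES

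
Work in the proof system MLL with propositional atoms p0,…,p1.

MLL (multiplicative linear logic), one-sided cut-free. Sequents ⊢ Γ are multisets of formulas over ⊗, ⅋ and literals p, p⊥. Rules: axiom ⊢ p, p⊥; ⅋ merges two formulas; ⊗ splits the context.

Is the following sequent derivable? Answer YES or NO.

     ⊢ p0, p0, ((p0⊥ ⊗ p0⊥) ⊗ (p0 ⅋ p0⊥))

Derivation trace:
[⊗]  ⊢ p0, p0, ((p0⊥ ⊗ p0⊥) ⊗ (p0 ⅋ p0⊥))
  [⊗]  ⊢ p0, p0, (p0⊥ ⊗ p0⊥)
    [Ax]  ⊢ p0, p0⊥
    [Ax]  ⊢ p0, p0⊥
  [⅋]  ⊢ (p0 ⅋ p0⊥)
    [Ax]  ⊢ p0, p0⊥

Result: YES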